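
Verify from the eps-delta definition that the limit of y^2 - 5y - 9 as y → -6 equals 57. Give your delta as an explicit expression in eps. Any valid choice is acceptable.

delta = min(1, eps/18)

Let eps > 0. We want delta > 0 such that 0 < |y + 6| < delta implies |(y^2 - 5y - 9) − 57| < eps.
(y^2 - 5y - 9) − 57 = y^2 - 5y - 66 = (y + 6)(y - 11).
So |(y^2 - 5y - 9) − 57| = |y + 6|·|y - 11|.
Assume first that |y + 6| < 1, so |y| < 7. Then |y - 11| ≤ 7 + 11 = 18.
Hence |(y^2 - 5y - 9) − 57| ≤ 18|y + 6| < eps provided |y + 6| < eps/18.
Take delta = min(1, eps/18). Then 0 < |y + 6| < delta gives both |y + 6| < 1 and |y + 6| < eps/18, so |(y^2 - 5y - 9) − 57| < eps.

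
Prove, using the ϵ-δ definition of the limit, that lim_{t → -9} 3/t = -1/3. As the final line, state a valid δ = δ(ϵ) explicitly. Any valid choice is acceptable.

Let ϵ > 0 be given. We seek δ > 0 such that 0 < |t + 9| < δ implies |3/t + 1/3| < ϵ.
|3/t + 1/3| = 3·|-9 − t|/(9·|t|) = 3|t + 9|/(9|t|).
Restrict δ ≤ 9/2. Then |t + 9| < 9/2 gives |t| > 9/2, so 9|t| > 81/2.
Then |3/t + 1/3| < 3|t + 9|/(81/2), which is < ϵ when |t + 9| < (27/2)ϵ.
Take δ = min(9/2, (27/2)ϵ). Then 0 < |t + 9| < δ gives both |t + 9| < 9/2 and |t + 9| < (27/2)ϵ, so |3/t + 1/3| < ϵ.

δ = min(9/2, (27/2)ϵ)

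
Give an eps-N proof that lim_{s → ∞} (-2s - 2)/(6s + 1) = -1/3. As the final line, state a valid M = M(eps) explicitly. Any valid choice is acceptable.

M = (5/18)/eps

Let eps > 0. We seek M > 0 such that s > M implies |(-2s - 2)/(6s + 1) + 1/3| < eps.
(-2s - 2)/(6s + 1) + 1/3 = (6(-2s - 2) − (-2)(6s + 1)) / (6(6s + 1)) = -10/(6(6s + 1)).
For s > 0 we have 6s + 1 > 6s, so |(-2s - 2)/(6s + 1) + 1/3| = 10/(6(6s + 1)) < 10/(6·6s) = (5/18)/s.
Thus |(-2s - 2)/(6s + 1) + 1/3| < eps whenever s > (5/18)/eps.
Take M = (5/18)/eps. If s > M then |(-2s - 2)/(6s + 1) + 1/3| < (5/18)/s < eps.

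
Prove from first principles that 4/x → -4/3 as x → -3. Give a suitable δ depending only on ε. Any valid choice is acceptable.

δ = min(3/2, (9/8)ε)

Let ε > 0 be given. We seek δ > 0 such that 0 < |x + 3| < δ implies |4/x + 4/3| < ε.
|4/x + 4/3| = 4·|-3 − x|/(3·|x|) = 4|x + 3|/(3|x|).
Restrict δ ≤ 3/2. Then |x + 3| < 3/2 gives |x| > 3/2, so 3|x| > 9/2.
Then |4/x + 4/3| < 4|x + 3|/(9/2), which is < ε when |x + 3| < (9/8)ε.
Take δ = min(3/2, (9/8)ε). Then 0 < |x + 3| < δ gives both |x + 3| < 3/2 and |x + 3| < (9/8)ε, so |4/x + 4/3| < ε.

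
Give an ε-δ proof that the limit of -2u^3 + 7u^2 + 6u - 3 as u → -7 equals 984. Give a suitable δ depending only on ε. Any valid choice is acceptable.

δ = min(1, ε/437)

Suppose ε > 0. We want δ > 0 such that 0 < |u + 7| < δ implies |(-2u^3 + 7u^2 + 6u - 3) − 984| < ε.
(-2u^3 + 7u^2 + 6u - 3) − 984 = -2u^3 + 7u^2 + 6u - 987 = (u + 7)(-2u^2 + 21u - 141).
So |(-2u^3 + 7u^2 + 6u - 3) − 984| = |u + 7|·|-2u^2 + 21u - 141|.
Assume first that |u + 7| < 1, so |u| < 8. Then |-2u^2 + 21u - 141| ≤ 2·8^2 + 21·8 + 141 = 437.
Hence |(-2u^3 + 7u^2 + 6u - 3) − 984| ≤ 437|u + 7| < ε provided |u + 7| < ε/437.
Choosing δ = min(1, ε/437) ensures both conditions, hence |(-2u^3 + 7u^2 + 6u - 3) − 984| < ε.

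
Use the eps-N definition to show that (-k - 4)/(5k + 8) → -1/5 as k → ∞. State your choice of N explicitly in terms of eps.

N = (12/25)/eps

Fix eps > 0. For k ≥ 1, |(-k - 4)/(5k + 8) + 1/5| = |-12|/(5(5k + 8)) = 12/(5(5k + 8)).
Since 5k + 8 ≥ 5k for k ≥ 1, this is ≤ 12/(5·5k) = (12/25)/k.
So |(-k - 4)/(5k + 8) + 1/5| < eps whenever k > (12/25)/eps.
Take N = (12/25)/eps. If k > N then |(-k - 4)/(5k + 8) + 1/5| ≤ (12/25)/k < eps.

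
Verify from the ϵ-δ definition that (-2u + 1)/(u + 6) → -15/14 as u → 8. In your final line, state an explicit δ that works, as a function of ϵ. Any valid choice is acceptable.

Let ϵ > 0 be given. We want δ > 0 with 0 < |u − 8| < δ ⇒ |(-2u + 1)/(u + 6) + 15/14| < ϵ.
Combining over a common denominator, (-2u + 1)/(u + 6) + 15/14 = [(-2u + 1)·14 − (-15)·(u + 6)] / [14·(u + 6)] = -13(u − 8) / (14(u + 6)).
So |(-2u + 1)/(u + 6) + 15/14| = 13|u − 8| / (14·|u + 6|).
Restrict δ ≤ 7. Then |u − 8| < 7 gives |u + 6| = |(u − 8) + 14| ≥ 14 − 7 = 7.
Hence |(-2u + 1)/(u + 6) + 15/14| < 13|u − 8|/(14·7) = (13/98)|u − 8|, which is < ϵ once |u − 8| < (98/13)ϵ.
Take δ = min(7, (98/13)ϵ). Then 0 < |u − 8| < δ forces both bounds, so |(-2u + 1)/(u + 6) + 15/14| < ϵ.

δ = min(7, (98/13)ϵ)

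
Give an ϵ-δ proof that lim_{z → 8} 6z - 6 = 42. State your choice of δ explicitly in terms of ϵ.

Suppose ϵ > 0. We need δ > 0 so that 0 < |z − 8| < δ implies |(6z - 6) − 42| < ϵ.
Since (6z - 6) − 42 = 6(z − 8), we have |(6z - 6) − 42| = 6|z − 8|.
Thus it suffices that |z − 8| < ϵ/6.
Take δ = ϵ/6. If 0 < |z − 8| < δ then |(6z - 6) − 42| = 6|z − 8| < 6·(ϵ/6) = ϵ.

δ = ϵ/6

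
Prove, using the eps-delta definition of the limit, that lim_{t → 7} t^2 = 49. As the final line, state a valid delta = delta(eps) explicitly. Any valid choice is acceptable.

Fix eps > 0. We seek delta > 0 with 0 < |t − 7| < delta ⇒ |t^2 − 49| < eps.
Factor: t^2 − 49 = (t − 7)(t + 7), so |t^2 − 49| = |t − 7|·|t + 7|.
Restrict delta ≤ 1. Then |t − 7| < 1 gives |t| < 8, so by the triangle inequality |t + 7| ≤ 8 + 7 = 15.
Hence |t^2 − 49| ≤ 15|t − 7|, which is < eps once |t − 7| < eps/15.
Take delta = min(1, eps/15). If 0 < |t − 7| < delta then both bounds hold and |t^2 − 49| ≤ 15|t − 7| < 15·(eps/15) = eps.

delta = min(1, eps/15)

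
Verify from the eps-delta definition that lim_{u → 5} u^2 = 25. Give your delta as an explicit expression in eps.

Suppose eps > 0. We seek delta > 0 with 0 < |u − 5| < delta ⇒ |u^2 − 25| < eps.
Factor: u^2 − 25 = (u − 5)(u + 5), so |u^2 − 25| = |u − 5|·|u + 5|.
Restrict delta ≤ 2. Then |u − 5| < 2 gives |u| < 7, so by the triangle inequality |u + 5| ≤ 7 + 5 = 12.
Hence |u^2 − 25| ≤ 12|u − 5|, which is < eps once |u − 5| < eps/12.
Take delta = min(2, eps/12). If 0 < |u − 5| < delta then both bounds hold and |u^2 − 25| ≤ 12|u − 5| < 12·(eps/12) = eps.

delta = min(2, eps/12)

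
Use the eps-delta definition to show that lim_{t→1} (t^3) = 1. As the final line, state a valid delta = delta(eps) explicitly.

delta = min(1, eps/7)

Let eps > 0 be given. We seek delta > 0 with 0 < |t − 1| < delta ⇒ |t^3 − 1| < eps.
Factor: t^3 − 1 = (t − 1)(t^2 + t + 1), so |t^3 − 1| = |t − 1|·|t^2 + t + 1|.
Impose delta ≤ 1 so that |t| < 2; then |t^2 + t + 1| ≤ 7.
Hence |t^3 − 1| ≤ 7|t − 1|, which is < eps once |t − 1| < eps/7.
Take delta = min(1, eps/7). If 0 < |t − 1| < delta then both bounds hold and |t^3 − 1| ≤ 7|t − 1| < 7·(eps/7) = eps.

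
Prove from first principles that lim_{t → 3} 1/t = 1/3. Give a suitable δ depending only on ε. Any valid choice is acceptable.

Let ε > 0 be given. We seek δ > 0 such that 0 < |t − 3| < δ implies |1/t − (1/3)| < ε.
|1/t − (1/3)| = |3 − t|/(3·|t|) = |t − 3|/(3|t|).
Restrict δ ≤ 3/2. Then |t − 3| < 3/2 gives |t| > 3/2, so 3|t| > 9/2.
Then |1/t − (1/3)| < |t − 3|/(9/2), which is < ε when |t − 3| < (9/2)ε.
Take δ = min(3/2, (9/2)ε). Then 0 < |t − 3| < δ gives both |t − 3| < 3/2 and |t − 3| < (9/2)ε, so |1/t − (1/3)| < ε.

δ = min(3/2, (9/2)ε)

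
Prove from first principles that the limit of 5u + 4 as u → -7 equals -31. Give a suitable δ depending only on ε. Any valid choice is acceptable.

δ = ε/5

Fix ε > 0. We need δ > 0 so that 0 < |u + 7| < δ implies |(5u + 4) + 31| < ε.
|(5u + 4) + 31| = |5u + 35| = 5|u + 7|.
So 5|u + 7| < ε exactly when |u + 7| < ε/5.
Choosing δ = ε/5 gives |(5u + 4) + 31| = 5|u + 7| < ε whenever |u + 7| < δ.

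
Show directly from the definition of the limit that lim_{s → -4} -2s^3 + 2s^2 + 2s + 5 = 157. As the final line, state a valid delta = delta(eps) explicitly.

delta = min(1, eps/138)

Fix eps > 0. We want delta > 0 such that 0 < |s + 4| < delta implies |(-2s^3 + 2s^2 + 2s + 5) − 157| < eps.
(-2s^3 + 2s^2 + 2s + 5) − 157 = -2s^3 + 2s^2 + 2s - 152 = (s + 4)(-2s^2 + 10s - 38).
So |(-2s^3 + 2s^2 + 2s + 5) − 157| = |s + 4|·|-2s^2 + 10s - 38|.
Require delta ≤ 1. Then |s + 4| < 1 gives |s| < 5, and by the triangle inequality |-2s^2 + 10s - 38| ≤ 2·5^2 + 10·5 + 38 = 138.
Hence |(-2s^3 + 2s^2 + 2s + 5) − 157| ≤ 138|s + 4| < eps provided |s + 4| < eps/138.
Take delta = min(1, eps/138). Then 0 < |s + 4| < delta gives both |s + 4| < 1 and |s + 4| < eps/138, so |(-2s^3 + 2s^2 + 2s + 5) − 157| < eps.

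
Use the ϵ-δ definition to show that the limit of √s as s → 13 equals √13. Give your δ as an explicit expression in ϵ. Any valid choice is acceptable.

δ = min(13, √13·ϵ)

Let ϵ > 0. We want δ > 0 such that 0 < |s − 13| < δ implies |√s − √13| < ϵ.
Rationalise: √s − √13 = (s − 13)/(√s + √13), so |√s − √13| = |s − 13|/(√s + √13).
Restrict δ ≤ 13 so that |s − 13| < 13 forces s > 0, and then √s + √13 > √13.
Hence |√s − √13| < |s − 13|/√13, which is < ϵ once |s − 13| < √13·ϵ.
Take δ = min(13, √13·ϵ). If 0 < |s − 13| < δ then s > 0 and |√s − √13| < |s − 13|/√13 < ϵ.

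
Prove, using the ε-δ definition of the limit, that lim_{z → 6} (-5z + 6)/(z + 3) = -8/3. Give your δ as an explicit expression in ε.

Let ε > 0 be given. We want δ > 0 with 0 < |z − 6| < δ ⇒ |(-5z + 6)/(z + 3) + 8/3| < ε.
Combining over a common denominator, (-5z + 6)/(z + 3) + 8/3 = [(-5z + 6)·9 − (-24)·(z + 3)] / [9·(z + 3)] = -21(z − 6) / (9(z + 3)).
So |(-5z + 6)/(z + 3) + 8/3| = 21|z − 6| / (9·|z + 3|).
Require δ ≤ 9/2, so |z + 3| ≥ |9| − |z − 6| > 9 − 9/2 = 9/2.
Hence |(-5z + 6)/(z + 3) + 8/3| < 21|z − 6|/(9·(9/2)) = (14/27)|z − 6|, which is < ε once |z − 6| < (27/14)ε.
Take δ = min(9/2, (27/14)ε). Then 0 < |z − 6| < δ forces both bounds, so |(-5z + 6)/(z + 3) + 8/3| < ε.

δ = min(9/2, (27/14)ε)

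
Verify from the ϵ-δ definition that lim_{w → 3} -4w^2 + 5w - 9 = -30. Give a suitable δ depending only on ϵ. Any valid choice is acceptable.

δ = min(2, ϵ/27)

Let ϵ > 0. We want δ > 0 such that 0 < |w − 3| < δ implies |(-4w^2 + 5w - 9) + 30| < ϵ.
(-4w^2 + 5w - 9) + 30 = -4w^2 + 5w + 21 = (w − 3)(-4w - 7).
So |(-4w^2 + 5w - 9) + 30| = |w − 3|·|-4w - 7|.
Require δ ≤ 2. Then |w − 3| < 2 gives |w| < 5, and by the triangle inequality |-4w - 7| ≤ 4·5 + 7 = 27.
Hence |(-4w^2 + 5w - 9) + 30| ≤ 27|w − 3| < ϵ provided |w − 3| < ϵ/27.
Choosing δ = min(2, ϵ/27) ensures both conditions, hence |(-4w^2 + 5w - 9) + 30| < ϵ.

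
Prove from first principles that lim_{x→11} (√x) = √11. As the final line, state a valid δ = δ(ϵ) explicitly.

δ = min(11, √11·ϵ)

Let ϵ > 0. We want δ > 0 such that 0 < |x − 11| < δ implies |√x − √11| < ϵ.
Rationalise: √x − √11 = (x − 11)/(√x + √11), so |√x − √11| = |x − 11|/(√x + √11).
Restrict δ ≤ 11 so that |x − 11| < 11 forces x > 0, and then √x + √11 > √11.
Hence |√x − √11| < |x − 11|/√11, which is < ϵ once |x − 11| < √11·ϵ.
Take δ = min(11, √11·ϵ). If 0 < |x − 11| < δ then x > 0 and |√x − √11| < |x − 11|/√11 < ϵ.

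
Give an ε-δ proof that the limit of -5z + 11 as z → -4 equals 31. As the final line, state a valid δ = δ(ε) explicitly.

δ = ε/5

Let ε > 0 be given. We need δ > 0 so that 0 < |z + 4| < δ implies |(-5z + 11) − 31| < ε.
Since (-5z + 11) − 31 = -5(z + 4), we have |(-5z + 11) − 31| = 5|z + 4|.
So 5|z + 4| < ε exactly when |z + 4| < ε/5.
Take δ = ε/5. If 0 < |z + 4| < δ then |(-5z + 11) − 31| = 5|z + 4| < 5·(ε/5) = ε.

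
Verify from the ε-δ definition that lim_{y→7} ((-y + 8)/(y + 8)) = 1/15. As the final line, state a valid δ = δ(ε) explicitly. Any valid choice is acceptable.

δ = min(15/2, (225/32)ε)

Let ε > 0. We want δ > 0 with 0 < |y − 7| < δ ⇒ |(-y + 8)/(y + 8) − (1/15)| < ε.
Combining over a common denominator, (-y + 8)/(y + 8) − (1/15) = [(-y + 8)·15 − 1·(y + 8)] / [15·(y + 8)] = -16(y − 7) / (15(y + 8)).
So |(-y + 8)/(y + 8) − (1/15)| = 16|y − 7| / (15·|y + 8|).
Restrict δ ≤ 15/2. Then |y − 7| < 15/2 gives |y + 8| = |(y − 7) + 15| ≥ 15 − 15/2 = 15/2.
Hence |(-y + 8)/(y + 8) − (1/15)| < 16|y − 7|/(15·(15/2)) = (32/225)|y − 7|, which is < ε once |y − 7| < (225/32)ε.
Take δ = min(15/2, (225/32)ε). Then 0 < |y − 7| < δ forces both bounds, so |(-y + 8)/(y + 8) − (1/15)| < ε.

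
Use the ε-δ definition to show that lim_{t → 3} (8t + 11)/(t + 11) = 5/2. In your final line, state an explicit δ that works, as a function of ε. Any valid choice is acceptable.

Let ε > 0. We want δ > 0 with 0 < |t − 3| < δ ⇒ |(8t + 11)/(t + 11) − (5/2)| < ε.
Combining over a common denominator, (8t + 11)/(t + 11) − (5/2) = [(8t + 11)·14 − 35·(t + 11)] / [14·(t + 11)] = 77(t − 3) / (14(t + 11)).
So |(8t + 11)/(t + 11) − (5/2)| = 77|t − 3| / (14·|t + 11|).
Require δ ≤ 7, so |t + 11| ≥ |14| − |t − 3| > 14 − 7 = 7.
Hence |(8t + 11)/(t + 11) − (5/2)| < 77|t − 3|/(14·7) = (11/14)|t − 3|, which is < ε once |t − 3| < (14/11)ε.
Take δ = min(7, (14/11)ε). Then 0 < |t − 3| < δ forces both bounds, so |(8t + 11)/(t + 11) − (5/2)| < ε.

δ = min(7, (14/11)ε)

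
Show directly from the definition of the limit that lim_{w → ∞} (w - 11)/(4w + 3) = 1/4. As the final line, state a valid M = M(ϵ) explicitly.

Suppose ϵ > 0. We seek M > 0 such that w > M implies |(w - 11)/(4w + 3) − (1/4)| < ϵ.
(w - 11)/(4w + 3) − (1/4) = (4(w - 11) − (4w + 3)) / (4(4w + 3)) = -47/(4(4w + 3)).
For w > 0 we have 4w + 3 > 4w, so |(w - 11)/(4w + 3) − (1/4)| = 47/(4(4w + 3)) < 47/(4·4w) = (47/16)/w.
Thus |(w - 11)/(4w + 3) − (1/4)| < ϵ whenever w > (47/16)/ϵ.
Take M = (47/16)/ϵ. If w > M then |(w - 11)/(4w + 3) − (1/4)| < (47/16)/w < ϵ.

M = (47/16)/ϵ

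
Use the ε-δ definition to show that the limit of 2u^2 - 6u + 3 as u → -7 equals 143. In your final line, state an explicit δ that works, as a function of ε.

Suppose ε > 0. We want δ > 0 such that 0 < |u + 7| < δ implies |(2u^2 - 6u + 3) − 143| < ε.
(2u^2 - 6u + 3) − 143 = 2u^2 - 6u - 140 = (u + 7)(2u - 20).
So |(2u^2 - 6u + 3) − 143| = |u + 7|·|2u - 20|.
Assume first that |u + 7| < 1, so |u| < 8. Then |2u - 20| ≤ 2·8 + 20 = 36.
Hence |(2u^2 - 6u + 3) − 143| ≤ 36|u + 7| < ε provided |u + 7| < ε/36.
Choosing δ = min(1, ε/36) ensures both conditions, hence |(2u^2 - 6u + 3) − 143| < ε.

δ = min(1, ε/36)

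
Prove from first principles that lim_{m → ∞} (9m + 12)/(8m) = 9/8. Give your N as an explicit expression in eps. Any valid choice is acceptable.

Let eps > 0. For m ≥ 1, |(9m + 12)/(8m) − (9/8)| = |96|/(8(8m)) = 96/(8(8m)).
Since 8m ≥ 8m for m ≥ 1, this is ≤ 96/(8·8m) = (3/2)/m.
So |(9m + 12)/(8m) − (9/8)| < eps whenever m > (3/2)/eps.
Take N = (3/2)/eps. If m > N then |(9m + 12)/(8m) − (9/8)| ≤ (3/2)/m < eps.

N = (3/2)/eps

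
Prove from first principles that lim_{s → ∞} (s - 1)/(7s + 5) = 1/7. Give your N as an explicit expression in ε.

Let ε > 0. We seek N > 0 such that s > N implies |(s - 1)/(7s + 5) − (1/7)| < ε.
(s - 1)/(7s + 5) − (1/7) = (7(s - 1) − (7s + 5)) / (7(7s + 5)) = -12/(7(7s + 5)).
For s > 0 we have 7s + 5 > 7s, so |(s - 1)/(7s + 5) − (1/7)| = 12/(7(7s + 5)) < 12/(7·7s) = (12/49)/s.
Thus |(s - 1)/(7s + 5) − (1/7)| < ε whenever s > (12/49)/ε.
Take N = (12/49)/ε. If s > N then |(s - 1)/(7s + 5) − (1/7)| < (12/49)/s < ε.

N = (12/49)/ε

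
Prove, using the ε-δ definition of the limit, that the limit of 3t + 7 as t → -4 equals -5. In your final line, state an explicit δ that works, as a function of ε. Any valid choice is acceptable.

Let ε > 0. We need δ > 0 so that 0 < |t + 4| < δ implies |(3t + 7) + 5| < ε.
|(3t + 7) + 5| = |3t + 12| = 3|t + 4|.
So 3|t + 4| < ε exactly when |t + 4| < ε/3.
Choosing δ = ε/3 gives |(3t + 7) + 5| = 3|t + 4| < ε whenever |t + 4| < δ.

δ = ε/3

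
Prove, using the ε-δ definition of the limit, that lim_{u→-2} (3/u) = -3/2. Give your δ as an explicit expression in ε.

Fix ε > 0. We seek δ > 0 such that 0 < |u + 2| < δ implies |3/u + 3/2| < ε.
|3/u + 3/2| = 3·|-2 − u|/(2·|u|) = 3|u + 2|/(2|u|).
Require δ ≤ 1 so that |u| > 2 − 1 = 1, hence 2|u| > 2.
Then |3/u + 3/2| < 3|u + 2|/2, which is < ε when |u + 2| < (2/3)ε.
Take δ = min(1, (2/3)ε). Then 0 < |u + 2| < δ gives both |u + 2| < 1 and |u + 2| < (2/3)ε, so |3/u + 3/2| < ε.

δ = min(1, (2/3)ε)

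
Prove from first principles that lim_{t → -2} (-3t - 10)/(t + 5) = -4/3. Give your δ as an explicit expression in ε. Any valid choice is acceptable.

δ = min(3/2, (9/10)ε)

Let ε > 0. We want δ > 0 with 0 < |t + 2| < δ ⇒ |(-3t - 10)/(t + 5) + 4/3| < ε.
Combining over a common denominator, (-3t - 10)/(t + 5) + 4/3 = [(-3t - 10)·3 − (-4)·(t + 5)] / [3·(t + 5)] = -5(t + 2) / (3(t + 5)).
So |(-3t - 10)/(t + 5) + 4/3| = 5|t + 2| / (3·|t + 5|).
Require δ ≤ 3/2, so |t + 5| ≥ |3| − |t + 2| > 3 − 3/2 = 3/2.
Hence |(-3t - 10)/(t + 5) + 4/3| < 5|t + 2|/(3·(3/2)) = (10/9)|t + 2|, which is < ε once |t + 2| < (9/10)ε.
Take δ = min(3/2, (9/10)ε). Then 0 < |t + 2| < δ forces both bounds, so |(-3t - 10)/(t + 5) + 4/3| < ε.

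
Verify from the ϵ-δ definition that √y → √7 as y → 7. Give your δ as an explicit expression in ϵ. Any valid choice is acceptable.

Fix ϵ > 0. We want δ > 0 such that 0 < |y − 7| < δ implies |√y − √7| < ϵ.
Multiplying by the conjugate, |√y − √7| = |y − 7|/(√y + √7).
Restrict δ ≤ 7 so that |y − 7| < 7 forces y > 0, and then √y + √7 > √7.
Hence |√y − √7| < |y − 7|/√7, which is < ϵ once |y − 7| < √7·ϵ.
Take δ = min(7, √7·ϵ). If 0 < |y − 7| < δ then y > 0 and |√y − √7| < |y − 7|/√7 < ϵ.

δ = min(7, √7·ϵ)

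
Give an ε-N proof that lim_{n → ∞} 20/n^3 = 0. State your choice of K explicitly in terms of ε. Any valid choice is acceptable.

K = (20/ε)^{1/3}

Suppose ε > 0. For n ≥ 1, |20/n^3 − 0| = 20/n^3.
20/n^3 < ε ⇔ n^3 > 20/ε ⇔ n > (20/ε)^{1/3}.
Take K = (20/ε)^{1/3}. Then n > K implies 20/n^3 < ε.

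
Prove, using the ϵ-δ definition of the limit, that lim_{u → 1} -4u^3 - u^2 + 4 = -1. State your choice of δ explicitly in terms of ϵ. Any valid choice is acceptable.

Let ϵ > 0. We want δ > 0 such that 0 < |u − 1| < δ implies |(-4u^3 - u^2 + 4) + 1| < ϵ.
(-4u^3 - u^2 + 4) + 1 = -4u^3 - u^2 + 5 = (u − 1)(-4u^2 - 5u - 5).
So |(-4u^3 - u^2 + 4) + 1| = |u − 1|·|-4u^2 - 5u - 5|.
Assume first that |u − 1| < 2, so |u| < 3. Then |-4u^2 - 5u - 5| ≤ 4·3^2 + 5·3 + 5 = 56.
Hence |(-4u^3 - u^2 + 4) + 1| ≤ 56|u − 1| < ϵ provided |u − 1| < ϵ/56.
Choosing δ = min(2, ϵ/56) ensures both conditions, hence |(-4u^3 - u^2 + 4) + 1| < ϵ.

δ = min(2, ϵ/56)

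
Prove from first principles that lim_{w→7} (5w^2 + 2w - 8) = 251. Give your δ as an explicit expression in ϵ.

δ = min(1, ϵ/77)

Fix ϵ > 0. We want δ > 0 such that 0 < |w − 7| < δ implies |(5w^2 + 2w - 8) − 251| < ϵ.
(5w^2 + 2w - 8) − 251 = 5w^2 + 2w - 259 = (w − 7)(5w + 37).
So |(5w^2 + 2w - 8) − 251| = |w − 7|·|5w + 37|.
Require δ ≤ 1. Then |w − 7| < 1 gives |w| < 8, and by the triangle inequality |5w + 37| ≤ 5·8 + 37 = 77.
Hence |(5w^2 + 2w - 8) − 251| ≤ 77|w − 7| < ϵ provided |w − 7| < ϵ/77.
Choosing δ = min(1, ϵ/77) ensures both conditions, hence |(5w^2 + 2w - 8) − 251| < ϵ.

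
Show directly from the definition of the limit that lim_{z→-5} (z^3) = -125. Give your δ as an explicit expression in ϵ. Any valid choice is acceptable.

δ = min(1, ϵ/91)

Let ϵ > 0 be given. We seek δ > 0 with 0 < |z + 5| < δ ⇒ |z^3 + 125| < ϵ.
Factor: z^3 + 125 = (z + 5)(z^2 - 5z + 25), so |z^3 + 125| = |z + 5|·|z^2 - 5z + 25|.
Impose δ ≤ 1 so that |z| < 6; then |z^2 - 5z + 25| ≤ 91.
Hence |z^3 + 125| ≤ 91|z + 5|, which is < ϵ once |z + 5| < ϵ/91.
Take δ = min(1, ϵ/91). If 0 < |z + 5| < δ then both bounds hold and |z^3 + 125| ≤ 91|z + 5| < 91·(ϵ/91) = ϵ.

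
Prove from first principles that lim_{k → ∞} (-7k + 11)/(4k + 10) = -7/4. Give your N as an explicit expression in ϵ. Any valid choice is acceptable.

Let ϵ > 0. For k ≥ 1, |(-7k + 11)/(4k + 10) + 7/4| = |114|/(4(4k + 10)) = 114/(4(4k + 10)).
Since 4k + 10 ≥ 4k for k ≥ 1, this is ≤ 114/(4·4k) = (57/8)/k.
So |(-7k + 11)/(4k + 10) + 7/4| < ϵ whenever k > (57/8)/ϵ.
Take N = (57/8)/ϵ. If k > N then |(-7k + 11)/(4k + 10) + 7/4| ≤ (57/8)/k < ϵ.

N = (57/8)/ϵ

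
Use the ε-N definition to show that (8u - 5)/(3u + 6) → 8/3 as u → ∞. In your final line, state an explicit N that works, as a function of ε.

N = 7/ε

Fix ε > 0. We seek N > 0 such that u > N implies |(8u - 5)/(3u + 6) − (8/3)| < ε.
(8u - 5)/(3u + 6) − (8/3) = (3(8u - 5) − 8(3u + 6)) / (3(3u + 6)) = -63/(3(3u + 6)).
For u > 0 we have 3u + 6 > 3u, so |(8u - 5)/(3u + 6) − (8/3)| = 63/(3(3u + 6)) < 63/(3·3u) = 7/u.
Thus |(8u - 5)/(3u + 6) − (8/3)| < ε whenever u > 7/ε.
Take N = 7/ε. If u > N then |(8u - 5)/(3u + 6) − (8/3)| < 7/u < ε.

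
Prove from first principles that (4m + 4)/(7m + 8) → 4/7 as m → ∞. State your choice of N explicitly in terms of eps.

N = (4/49)/eps

Let eps > 0 be given. For m ≥ 1, |(4m + 4)/(7m + 8) − (4/7)| = |-4|/(7(7m + 8)) = 4/(7(7m + 8)).
Since 7m + 8 ≥ 7m for m ≥ 1, this is ≤ 4/(7·7m) = (4/49)/m.
So |(4m + 4)/(7m + 8) − (4/7)| < eps whenever m > (4/49)/eps.
Take N = (4/49)/eps. If m > N then |(4m + 4)/(7m + 8) − (4/7)| ≤ (4/49)/m < eps.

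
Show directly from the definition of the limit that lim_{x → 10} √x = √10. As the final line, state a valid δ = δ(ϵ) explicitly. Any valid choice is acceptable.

Let ϵ > 0 be given. We want δ > 0 such that 0 < |x − 10| < δ implies |√x − √10| < ϵ.
Multiplying by the conjugate, |√x − √10| = |x − 10|/(√x + √10).
Restrict δ ≤ 10 so that |x − 10| < 10 forces x > 0, and then √x + √10 > √10.
Hence |√x − √10| < |x − 10|/√10, which is < ϵ once |x − 10| < √10·ϵ.
Take δ = min(10, √10·ϵ). If 0 < |x − 10| < δ then x > 0 and |√x − √10| < |x − 10|/√10 < ϵ.

δ = min(10, √10·ϵ)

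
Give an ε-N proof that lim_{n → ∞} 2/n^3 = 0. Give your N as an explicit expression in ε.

Suppose ε > 0. For n ≥ 1, |2/n^3 − 0| = 2/n^3.
2/n^3 < ε ⇔ n^3 > 2/ε ⇔ n > (2/ε)^{1/3}.
Take N = (2/ε)^{1/3}. Then n > N implies 2/n^3 < ε.

N = (2/ε)^{1/3}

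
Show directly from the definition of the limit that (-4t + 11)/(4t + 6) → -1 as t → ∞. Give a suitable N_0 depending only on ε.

N_0 = (17/4)/ε

Let ε > 0. We seek N_0 > 0 such that t > N_0 implies |(-4t + 11)/(4t + 6) + 1| < ε.
(-4t + 11)/(4t + 6) + 1 = (4(-4t + 11) − (-4)(4t + 6)) / (4(4t + 6)) = 68/(4(4t + 6)).
For t > 0 we have 4t + 6 > 4t, so |(-4t + 11)/(4t + 6) + 1| = 68/(4(4t + 6)) < 68/(4·4t) = (17/4)/t.
Thus |(-4t + 11)/(4t + 6) + 1| < ε whenever t > (17/4)/ε.
Take N_0 = (17/4)/ε. If t > N_0 then |(-4t + 11)/(4t + 6) + 1| < (17/4)/t < ε.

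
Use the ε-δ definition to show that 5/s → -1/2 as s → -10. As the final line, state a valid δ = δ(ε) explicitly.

δ = min(5, 10ε)

Let ε > 0. We seek δ > 0 such that 0 < |s + 10| < δ implies |5/s + 1/2| < ε.
|5/s + 1/2| = 5·|-10 − s|/(10·|s|) = 5|s + 10|/(10|s|).
Restrict δ ≤ 5. Then |s + 10| < 5 gives |s| > 5, so 10|s| > 50.
Then |5/s + 1/2| < 5|s + 10|/50, which is < ε when |s + 10| < 10ε.
Take δ = min(5, 10ε). Then 0 < |s + 10| < δ gives both |s + 10| < 5 and |s + 10| < 10ε, so |5/s + 1/2| < ε.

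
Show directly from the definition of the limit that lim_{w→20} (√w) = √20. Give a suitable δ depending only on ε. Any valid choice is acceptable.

δ = min(20, √20·ε)

Fix ε > 0. We want δ > 0 such that 0 < |w − 20| < δ implies |√w − √20| < ε.
Rationalise: √w − √20 = (w − 20)/(√w + √20), so |√w − √20| = |w − 20|/(√w + √20).
Restrict δ ≤ 20 so that |w − 20| < 20 forces w > 0, and then √w + √20 > √20.
Hence |√w − √20| < |w − 20|/√20, which is < ε once |w − 20| < √20·ε.
Take δ = min(20, √20·ε). If 0 < |w − 20| < δ then w > 0 and |√w − √20| < |w − 20|/√20 < ε.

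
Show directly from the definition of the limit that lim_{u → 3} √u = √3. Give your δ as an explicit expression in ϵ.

δ = min(3, √3·ϵ)

Let ϵ > 0. We want δ > 0 such that 0 < |u − 3| < δ implies |√u − √3| < ϵ.
Multiplying by the conjugate, |√u − √3| = |u − 3|/(√u + √3).
Restrict δ ≤ 3 so that |u − 3| < 3 forces u > 0, and then √u + √3 > √3.
Hence |√u − √3| < |u − 3|/√3, which is < ϵ once |u − 3| < √3·ϵ.
Take δ = min(3, √3·ϵ). If 0 < |u − 3| < δ then u > 0 and |√u − √3| < |u − 3|/√3 < ϵ.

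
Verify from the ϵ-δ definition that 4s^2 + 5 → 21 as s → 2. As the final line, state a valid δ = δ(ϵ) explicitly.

δ = min(2, ϵ/24)

Let ϵ > 0 be given. We want δ > 0 such that 0 < |s − 2| < δ implies |(4s^2 + 5) − 21| < ϵ.
(4s^2 + 5) − 21 = 4s^2 - 16 = (s − 2)(4s + 8).
So |(4s^2 + 5) − 21| = |s − 2|·|4s + 8|.
Assume first that |s − 2| < 2, so |s| < 4. Then |4s + 8| ≤ 4·4 + 8 = 24.
Hence |(4s^2 + 5) − 21| ≤ 24|s − 2| < ϵ provided |s − 2| < ϵ/24.
Take δ = min(2, ϵ/24). Then 0 < |s − 2| < δ gives both |s − 2| < 2 and |s − 2| < ϵ/24, so |(4s^2 + 5) − 21| < ϵ.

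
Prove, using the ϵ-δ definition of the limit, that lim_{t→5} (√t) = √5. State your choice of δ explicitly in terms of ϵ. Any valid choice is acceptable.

Let ϵ > 0. We want δ > 0 such that 0 < |t − 5| < δ implies |√t − √5| < ϵ.
Rationalise: √t − √5 = (t − 5)/(√t + √5), so |√t − √5| = |t − 5|/(√t + √5).
Restrict δ ≤ 5 so that |t − 5| < 5 forces t > 0, and then √t + √5 > √5.
Hence |√t − √5| < |t − 5|/√5, which is < ϵ once |t − 5| < √5·ϵ.
Take δ = min(5, √5·ϵ). If 0 < |t − 5| < δ then t > 0 and |√t − √5| < |t − 5|/√5 < ϵ.

δ = min(5, √5·ϵ)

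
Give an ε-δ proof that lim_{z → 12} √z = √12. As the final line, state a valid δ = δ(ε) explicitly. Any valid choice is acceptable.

Let ε > 0. We want δ > 0 such that 0 < |z − 12| < δ implies |√z − √12| < ε.
Multiplying by the conjugate, |√z − √12| = |z − 12|/(√z + √12).
Restrict δ ≤ 12 so that |z − 12| < 12 forces z > 0, and then √z + √12 > √12.
Hence |√z − √12| < |z − 12|/√12, which is < ε once |z − 12| < √12·ε.
Take δ = min(12, √12·ε). If 0 < |z − 12| < δ then z > 0 and |√z − √12| < |z − 12|/√12 < ε.

δ = min(12, √12·ε)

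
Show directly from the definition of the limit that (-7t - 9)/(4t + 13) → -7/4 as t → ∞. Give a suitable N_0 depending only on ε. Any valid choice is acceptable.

N_0 = (55/16)/ε

Suppose ε > 0. We seek N_0 > 0 such that t > N_0 implies |(-7t - 9)/(4t + 13) + 7/4| < ε.
(-7t - 9)/(4t + 13) + 7/4 = (4(-7t - 9) − (-7)(4t + 13)) / (4(4t + 13)) = 55/(4(4t + 13)).
For t > 0 we have 4t + 13 > 4t, so |(-7t - 9)/(4t + 13) + 7/4| = 55/(4(4t + 13)) < 55/(4·4t) = (55/16)/t.
Thus |(-7t - 9)/(4t + 13) + 7/4| < ε whenever t > (55/16)/ε.
Take N_0 = (55/16)/ε. If t > N_0 then |(-7t - 9)/(4t + 13) + 7/4| < (55/16)/t < ε.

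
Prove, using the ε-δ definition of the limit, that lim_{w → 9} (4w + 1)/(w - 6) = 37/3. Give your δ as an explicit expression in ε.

Let ε > 0 be given. We want δ > 0 with 0 < |w − 9| < δ ⇒ |(4w + 1)/(w - 6) − (37/3)| < ε.
Combining over a common denominator, (4w + 1)/(w - 6) − (37/3) = [(4w + 1)·3 − 37·(w - 6)] / [3·(w - 6)] = -25(w − 9) / (3(w - 6)).
So |(4w + 1)/(w - 6) − (37/3)| = 25|w − 9| / (3·|w − 6|).
Require δ ≤ 3/2, so |w − 6| ≥ |3| − |w − 9| > 3 − 3/2 = 3/2.
Hence |(4w + 1)/(w - 6) − (37/3)| < 25|w − 9|/(3·(3/2)) = (50/9)|w − 9|, which is < ε once |w − 9| < (9/50)ε.
Take δ = min(3/2, (9/50)ε). Then 0 < |w − 9| < δ forces both bounds, so |(4w + 1)/(w - 6) − (37/3)| < ε.

δ = min(3/2, (9/50)ε)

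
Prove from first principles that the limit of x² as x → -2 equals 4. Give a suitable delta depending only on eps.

delta = min(2, eps/6)

Suppose eps > 0. We seek delta > 0 with 0 < |x + 2| < delta ⇒ |x² − 4| < eps.
Factor: x² − 4 = (x + 2)(x - 2), so |x² − 4| = |x + 2|·|x - 2|.
Restrict delta ≤ 2. Then |x + 2| < 2 gives |x| < 4, so by the triangle inequality |x - 2| ≤ 4 + 2 = 6.
Hence |x² − 4| ≤ 6|x + 2|, which is < eps once |x + 2| < eps/6.
Take delta = min(2, eps/6). If 0 < |x + 2| < delta then both bounds hold and |x² − 4| ≤ 6|x + 2| < 6·(eps/6) = eps.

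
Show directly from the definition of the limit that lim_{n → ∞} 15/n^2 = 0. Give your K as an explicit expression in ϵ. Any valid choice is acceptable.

K = (15/ϵ)^{1/2}

Fix ϵ > 0. For n ≥ 1, |15/n^2 − 0| = 15/n^2.
15/n^2 < ϵ ⇔ n^2 > 15/ϵ ⇔ n > (15/ϵ)^{1/2}.
Take K = (15/ϵ)^{1/2}. Then n > K implies 15/n^2 < ϵ.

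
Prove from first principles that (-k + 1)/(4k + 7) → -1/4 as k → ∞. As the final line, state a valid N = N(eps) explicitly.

N = (11/16)/eps

Let eps > 0. For k ≥ 1, |(-k + 1)/(4k + 7) + 1/4| = |11|/(4(4k + 7)) = 11/(4(4k + 7)).
Since 4k + 7 ≥ 4k for k ≥ 1, this is ≤ 11/(4·4k) = (11/16)/k.
So |(-k + 1)/(4k + 7) + 1/4| < eps whenever k > (11/16)/eps.
Take N = (11/16)/eps. If k > N then |(-k + 1)/(4k + 7) + 1/4| ≤ (11/16)/k < eps.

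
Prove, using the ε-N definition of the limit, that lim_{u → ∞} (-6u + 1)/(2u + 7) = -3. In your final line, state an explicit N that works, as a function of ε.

N = 11/ε

Let ε > 0 be given. We seek N > 0 such that u > N implies |(-6u + 1)/(2u + 7) + 3| < ε.
(-6u + 1)/(2u + 7) + 3 = (2(-6u + 1) − (-6)(2u + 7)) / (2(2u + 7)) = 44/(2(2u + 7)).
For u > 0 we have 2u + 7 > 2u, so |(-6u + 1)/(2u + 7) + 3| = 44/(2(2u + 7)) < 44/(2·2u) = 11/u.
Thus |(-6u + 1)/(2u + 7) + 3| < ε whenever u > 11/ε.
Take N = 11/ε. If u > N then |(-6u + 1)/(2u + 7) + 3| < 11/u < ε.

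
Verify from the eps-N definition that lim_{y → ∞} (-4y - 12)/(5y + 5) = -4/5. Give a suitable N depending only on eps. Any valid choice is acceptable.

N = (8/5)/eps

Let eps > 0 be given. We seek N > 0 such that y > N implies |(-4y - 12)/(5y + 5) + 4/5| < eps.
(-4y - 12)/(5y + 5) + 4/5 = (5(-4y - 12) − (-4)(5y + 5)) / (5(5y + 5)) = -40/(5(5y + 5)).
For y > 0 we have 5y + 5 > 5y, so |(-4y - 12)/(5y + 5) + 4/5| = 40/(5(5y + 5)) < 40/(5·5y) = (8/5)/y.
Thus |(-4y - 12)/(5y + 5) + 4/5| < eps whenever y > (8/5)/eps.
Take N = (8/5)/eps. If y > N then |(-4y - 12)/(5y + 5) + 4/5| < (8/5)/y < eps.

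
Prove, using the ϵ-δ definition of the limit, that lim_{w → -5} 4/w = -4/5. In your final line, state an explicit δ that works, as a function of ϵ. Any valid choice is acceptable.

δ = min(5/2, (25/8)ϵ)

Fix ϵ > 0. We seek δ > 0 such that 0 < |w + 5| < δ implies |4/w + 4/5| < ϵ.
|4/w + 4/5| = 4·|-5 − w|/(5·|w|) = 4|w + 5|/(5|w|).
Require δ ≤ 5/2 so that |w| > 5 − 5/2 = 5/2, hence 5|w| > 25/2.
Then |4/w + 4/5| < 4|w + 5|/(25/2), which is < ϵ when |w + 5| < (25/8)ϵ.
Take δ = min(5/2, (25/8)ϵ). Then 0 < |w + 5| < δ gives both |w + 5| < 5/2 and |w + 5| < (25/8)ϵ, so |4/w + 4/5| < ϵ.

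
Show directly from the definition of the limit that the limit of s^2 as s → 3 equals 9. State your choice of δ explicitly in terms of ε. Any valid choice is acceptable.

δ = min(1, ε/7)

Let ε > 0. We seek δ > 0 with 0 < |s − 3| < δ ⇒ |s^2 − 9| < ε.
Factor: s^2 − 9 = (s − 3)(s + 3), so |s^2 − 9| = |s − 3|·|s + 3|.
Impose δ ≤ 1 so that |s| < 4; then |s + 3| ≤ 7.
Hence |s^2 − 9| ≤ 7|s − 3|, which is < ε once |s − 3| < ε/7.
Take δ = min(1, ε/7). If 0 < |s − 3| < δ then both bounds hold and |s^2 − 9| ≤ 7|s − 3| < 7·(ε/7) = ε.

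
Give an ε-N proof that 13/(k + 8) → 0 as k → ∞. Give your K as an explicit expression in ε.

Let ε > 0 be given. For k ≥ 1, |13/(k + 8) − 0| = 13/(k + 8) ≤ 13/k.
We need 13/k < ε, i.e. k > 13/ε.
Take K = 13/ε. If k > K then |13/(k + 8)| ≤ 13/k < ε.

K = 13/ε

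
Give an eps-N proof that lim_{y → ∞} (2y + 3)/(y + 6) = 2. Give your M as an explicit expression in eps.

Suppose eps > 0. We seek M > 0 such that y > M implies |(2y + 3)/(y + 6) − 2| < eps.
(2y + 3)/(y + 6) − 2 = ((2y + 3) − 2(y + 6)) / ((y + 6)) = -9/((y + 6)).
For y > 0 we have y + 6 > y, so |(2y + 3)/(y + 6) − 2| = 9/((y + 6)) < 9/(y) = 9/y.
Thus |(2y + 3)/(y + 6) − 2| < eps whenever y > 9/eps.
Take M = 9/eps. If y > M then |(2y + 3)/(y + 6) − 2| < 9/y < eps.

M = 9/eps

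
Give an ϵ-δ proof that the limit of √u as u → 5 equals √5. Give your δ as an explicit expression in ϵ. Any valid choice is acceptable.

Let ϵ > 0. We want δ > 0 such that 0 < |u − 5| < δ implies |√u − √5| < ϵ.
Multiplying by the conjugate, |√u − √5| = |u − 5|/(√u + √5).
Restrict δ ≤ 5 so that |u − 5| < 5 forces u > 0, and then √u + √5 > √5.
Hence |√u − √5| < |u − 5|/√5, which is < ϵ once |u − 5| < √5·ϵ.
Take δ = min(5, √5·ϵ). If 0 < |u − 5| < δ then u > 0 and |√u − √5| < |u − 5|/√5 < ϵ.

δ = min(5, √5·ϵ)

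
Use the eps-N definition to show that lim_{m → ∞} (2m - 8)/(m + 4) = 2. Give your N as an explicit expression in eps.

Let eps > 0 be given. For m ≥ 1, |(2m - 8)/(m + 4) − 2| = |-16|/((m + 4)) = 16/((m + 4)).
Since m + 4 ≥ m for m ≥ 1, this is ≤ 16/(m) = 16/m.
So |(2m - 8)/(m + 4) − 2| < eps whenever m > 16/eps.
Take N = 16/eps. If m > N then |(2m - 8)/(m + 4) − 2| ≤ 16/m < eps.

N = 16/eps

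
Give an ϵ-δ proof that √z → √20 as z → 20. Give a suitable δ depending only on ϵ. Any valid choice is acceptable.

Suppose ϵ > 0. We want δ > 0 such that 0 < |z − 20| < δ implies |√z − √20| < ϵ.
Multiplying by the conjugate, |√z − √20| = |z − 20|/(√z + √20).
Restrict δ ≤ 20 so that |z − 20| < 20 forces z > 0, and then √z + √20 > √20.
Hence |√z − √20| < |z − 20|/√20, which is < ϵ once |z − 20| < √20·ϵ.
Take δ = min(20, √20·ϵ). If 0 < |z − 20| < δ then z > 0 and |√z − √20| < |z − 20|/√20 < ϵ.

δ = min(20, √20·ϵ)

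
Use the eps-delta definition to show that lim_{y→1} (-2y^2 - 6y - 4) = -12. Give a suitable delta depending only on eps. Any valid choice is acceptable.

delta = min(2, eps/14)

Fix eps > 0. We want delta > 0 such that 0 < |y − 1| < delta implies |(-2y^2 - 6y - 4) + 12| < eps.
(-2y^2 - 6y - 4) + 12 = -2y^2 - 6y + 8 = (y − 1)(-2y - 8).
So |(-2y^2 - 6y - 4) + 12| = |y − 1|·|-2y - 8|.
Require delta ≤ 2. Then |y − 1| < 2 gives |y| < 3, and by the triangle inequality |-2y - 8| ≤ 2·3 + 8 = 14.
Hence |(-2y^2 - 6y - 4) + 12| ≤ 14|y − 1| < eps provided |y − 1| < eps/14.
Take delta = min(2, eps/14). Then 0 < |y − 1| < delta gives both |y − 1| < 2 and |y − 1| < eps/14, so |(-2y^2 - 6y - 4) + 12| < eps.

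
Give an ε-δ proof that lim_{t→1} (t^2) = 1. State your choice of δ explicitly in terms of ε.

Let ε > 0 be given. We seek δ > 0 with 0 < |t − 1| < δ ⇒ |t^2 − 1| < ε.
Factor: t^2 − 1 = (t − 1)(t + 1), so |t^2 − 1| = |t − 1|·|t + 1|.
Restrict δ ≤ 1. Then |t − 1| < 1 gives |t| < 2, so by the triangle inequality |t + 1| ≤ 2 + 1 = 3.
Hence |t^2 − 1| ≤ 3|t − 1|, which is < ε once |t − 1| < ε/3.
Take δ = min(1, ε/3). If 0 < |t − 1| < δ then both bounds hold and |t^2 − 1| ≤ 3|t − 1| < 3·(ε/3) = ε.

δ = min(1, ε/3)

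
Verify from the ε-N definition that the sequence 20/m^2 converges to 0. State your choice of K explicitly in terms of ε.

K = (20/ε)^{1/2}

Suppose ε > 0. For m ≥ 1, |20/m^2 − 0| = 20/m^2.
20/m^2 < ε ⇔ m^2 > 20/ε ⇔ m > (20/ε)^{1/2}.
Take K = (20/ε)^{1/2}. Then m > K implies 20/m^2 < ε.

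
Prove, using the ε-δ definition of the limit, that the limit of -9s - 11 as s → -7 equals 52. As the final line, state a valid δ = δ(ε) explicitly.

δ = ε/9

Let ε > 0. We need δ > 0 so that 0 < |s + 7| < δ implies |(-9s - 11) − 52| < ε.
Since (-9s - 11) − 52 = -9(s + 7), we have |(-9s - 11) − 52| = 9|s + 7|.
Thus it suffices that |s + 7| < ε/9.
Choosing δ = ε/9 gives |(-9s - 11) − 52| = 9|s + 7| < ε whenever |s + 7| < δ.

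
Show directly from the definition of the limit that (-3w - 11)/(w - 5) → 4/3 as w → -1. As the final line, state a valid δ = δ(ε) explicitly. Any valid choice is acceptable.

Let ε > 0. We want δ > 0 with 0 < |w + 1| < δ ⇒ |(-3w - 11)/(w - 5) − (4/3)| < ε.
Combining over a common denominator, (-3w - 11)/(w - 5) − (4/3) = [(-3w - 11)·(-6) − (-8)·(w - 5)] / [(-6)·(w - 5)] = 26(w + 1) / ((-6)(w - 5)).
So |(-3w - 11)/(w - 5) − (4/3)| = 26|w + 1| / (6·|w − 5|).
Restrict δ ≤ 3. Then |w + 1| < 3 gives |w − 5| = |(w + 1) + (-6)| ≥ 6 − 3 = 3.
Hence |(-3w - 11)/(w - 5) − (4/3)| < 26|w + 1|/(6·3) = (13/9)|w + 1|, which is < ε once |w + 1| < (9/13)ε.
Take δ = min(3, (9/13)ε). Then 0 < |w + 1| < δ forces both bounds, so |(-3w - 11)/(w - 5) − (4/3)| < ε.

δ = min(3, (9/13)ε)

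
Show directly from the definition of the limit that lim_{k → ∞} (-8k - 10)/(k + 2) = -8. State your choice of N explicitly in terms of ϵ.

Suppose ϵ > 0. For k ≥ 1, |(-8k - 10)/(k + 2) + 8| = |6|/((k + 2)) = 6/((k + 2)).
Since k + 2 ≥ k for k ≥ 1, this is ≤ 6/(k) = 6/k.
So |(-8k - 10)/(k + 2) + 8| < ϵ whenever k > 6/ϵ.
Take N = 6/ϵ. If k > N then |(-8k - 10)/(k + 2) + 8| ≤ 6/k < ϵ.

N = 6/ϵ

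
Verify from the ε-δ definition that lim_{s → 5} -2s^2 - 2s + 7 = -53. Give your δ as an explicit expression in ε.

Let ε > 0. We want δ > 0 such that 0 < |s − 5| < δ implies |(-2s^2 - 2s + 7) + 53| < ε.
(-2s^2 - 2s + 7) + 53 = -2s^2 - 2s + 60 = (s − 5)(-2s - 12).
So |(-2s^2 - 2s + 7) + 53| = |s − 5|·|-2s - 12|.
Require δ ≤ 1. Then |s − 5| < 1 gives |s| < 6, and by the triangle inequality |-2s - 12| ≤ 2·6 + 12 = 24.
Hence |(-2s^2 - 2s + 7) + 53| ≤ 24|s − 5| < ε provided |s − 5| < ε/24.
Choosing δ = min(1, ε/24) ensures both conditions, hence |(-2s^2 - 2s + 7) + 53| < ε.

δ = min(1, ε/24)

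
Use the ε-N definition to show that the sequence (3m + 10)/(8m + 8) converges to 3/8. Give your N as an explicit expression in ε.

Let ε > 0. For m ≥ 1, |(3m + 10)/(8m + 8) − (3/8)| = |56|/(8(8m + 8)) = 56/(8(8m + 8)).
Since 8m + 8 ≥ 8m for m ≥ 1, this is ≤ 56/(8·8m) = (7/8)/m.
So |(3m + 10)/(8m + 8) − (3/8)| < ε whenever m > (7/8)/ε.
Take N = (7/8)/ε. If m > N then |(3m + 10)/(8m + 8) − (3/8)| ≤ (7/8)/m < ε.

N = (7/8)/ε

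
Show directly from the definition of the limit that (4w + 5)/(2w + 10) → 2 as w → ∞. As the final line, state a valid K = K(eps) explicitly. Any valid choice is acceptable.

Suppose eps > 0. We seek K > 0 such that w > K implies |(4w + 5)/(2w + 10) − 2| < eps.
(4w + 5)/(2w + 10) − 2 = (2(4w + 5) − 4(2w + 10)) / (2(2w + 10)) = -30/(2(2w + 10)).
For w > 0 we have 2w + 10 > 2w, so |(4w + 5)/(2w + 10) − 2| = 30/(2(2w + 10)) < 30/(2·2w) = (15/2)/w.
Thus |(4w + 5)/(2w + 10) − 2| < eps whenever w > (15/2)/eps.
Take K = (15/2)/eps. If w > K then |(4w + 5)/(2w + 10) − 2| < (15/2)/w < eps.

K = (15/2)/eps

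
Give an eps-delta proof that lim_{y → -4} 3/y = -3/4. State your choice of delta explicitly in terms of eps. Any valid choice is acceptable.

delta = min(2, (8/3)eps)

Let eps > 0. We seek delta > 0 such that 0 < |y + 4| < delta implies |3/y + 3/4| < eps.
|3/y + 3/4| = 3·|-4 − y|/(4·|y|) = 3|y + 4|/(4|y|).
Restrict delta ≤ 2. Then |y + 4| < 2 gives |y| > 2, so 4|y| > 8.
Then |3/y + 3/4| < 3|y + 4|/8, which is < eps when |y + 4| < (8/3)eps.
Take delta = min(2, (8/3)eps). Then 0 < |y + 4| < delta gives both |y + 4| < 2 and |y + 4| < (8/3)eps, so |3/y + 3/4| < eps.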